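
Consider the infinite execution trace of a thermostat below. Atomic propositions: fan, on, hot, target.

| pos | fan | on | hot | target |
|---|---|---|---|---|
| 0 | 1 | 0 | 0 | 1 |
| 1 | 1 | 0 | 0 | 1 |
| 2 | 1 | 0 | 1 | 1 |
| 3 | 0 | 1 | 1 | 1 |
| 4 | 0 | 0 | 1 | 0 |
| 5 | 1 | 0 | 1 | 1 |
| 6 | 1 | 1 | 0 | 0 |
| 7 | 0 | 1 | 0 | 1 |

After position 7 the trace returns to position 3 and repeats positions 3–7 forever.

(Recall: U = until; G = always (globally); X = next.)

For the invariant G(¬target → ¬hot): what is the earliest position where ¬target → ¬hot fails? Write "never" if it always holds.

4

Check ¬target → ¬hot at each position in order: 0 ✓, 1 ✓, 2 ✓, 3 ✓.
At position 4 the labels are {hot}, so ¬target → ¬hot is false there. This is the first violation.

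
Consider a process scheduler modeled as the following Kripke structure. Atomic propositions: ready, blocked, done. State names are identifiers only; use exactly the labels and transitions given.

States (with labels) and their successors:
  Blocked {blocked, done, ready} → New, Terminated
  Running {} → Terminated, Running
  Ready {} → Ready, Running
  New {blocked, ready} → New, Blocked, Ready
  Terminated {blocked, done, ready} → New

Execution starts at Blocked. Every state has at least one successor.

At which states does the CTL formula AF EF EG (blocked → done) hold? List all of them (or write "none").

States satisfying EF EG (blocked → done): {Blocked, Running, Ready, New, Terminated}.
States satisfying AF EF EG (blocked → done): {Blocked, Running, Ready, New, Terminated}.

{Blocked, Running, Ready, New, Terminated}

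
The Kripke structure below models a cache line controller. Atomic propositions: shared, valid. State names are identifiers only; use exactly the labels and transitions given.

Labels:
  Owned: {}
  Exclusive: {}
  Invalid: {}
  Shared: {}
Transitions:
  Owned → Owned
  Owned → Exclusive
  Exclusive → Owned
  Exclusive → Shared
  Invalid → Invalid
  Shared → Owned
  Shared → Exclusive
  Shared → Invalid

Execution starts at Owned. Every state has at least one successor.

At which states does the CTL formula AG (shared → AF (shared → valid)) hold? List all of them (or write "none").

{Owned, Exclusive, Invalid, Shared}

States satisfying shared → AF (shared → valid): {Owned, Exclusive, Invalid, Shared}.
States satisfying AG (shared → AF (shared → valid)): {Owned, Exclusive, Invalid, Shared}.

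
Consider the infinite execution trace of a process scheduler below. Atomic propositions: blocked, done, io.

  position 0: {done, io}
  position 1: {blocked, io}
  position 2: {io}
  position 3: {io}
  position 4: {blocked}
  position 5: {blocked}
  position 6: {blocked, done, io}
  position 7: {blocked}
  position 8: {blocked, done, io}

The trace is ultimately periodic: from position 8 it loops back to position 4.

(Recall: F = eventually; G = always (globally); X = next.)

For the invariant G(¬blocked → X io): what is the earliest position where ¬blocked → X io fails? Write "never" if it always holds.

Check ¬blocked → X io at each position in order: 0 ✓, 1 ✓, 2 ✓.
At position 3 the labels are {io} and the next position 4 has {blocked}, so ¬blocked → X io is false there. This is the first violation.

3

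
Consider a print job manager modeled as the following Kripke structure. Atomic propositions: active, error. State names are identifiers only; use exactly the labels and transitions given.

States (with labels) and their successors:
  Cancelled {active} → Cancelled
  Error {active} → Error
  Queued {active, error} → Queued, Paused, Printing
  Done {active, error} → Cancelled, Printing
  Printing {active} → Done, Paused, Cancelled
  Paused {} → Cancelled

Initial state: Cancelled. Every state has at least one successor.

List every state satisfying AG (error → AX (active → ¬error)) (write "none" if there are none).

{Cancelled, Error, Done, Printing, Paused}

States satisfying error → AX (active → ¬error): {Cancelled, Error, Done, Printing, Paused}.
States satisfying AG (error → AX (active → ¬error)): {Cancelled, Error, Done, Printing, Paused}.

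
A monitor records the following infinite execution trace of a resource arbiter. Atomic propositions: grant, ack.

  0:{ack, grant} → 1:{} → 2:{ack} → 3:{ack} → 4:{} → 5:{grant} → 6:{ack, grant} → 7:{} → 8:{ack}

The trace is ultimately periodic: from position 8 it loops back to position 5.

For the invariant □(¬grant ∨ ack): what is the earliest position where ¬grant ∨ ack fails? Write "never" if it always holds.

5

Check ¬grant ∨ ack at each position in order: 0 ✓, 1 ✓, 2 ✓, 3 ✓, 4 ✓.
At position 5 the labels are {grant}, so ¬grant ∨ ack is false there. This is the first violation.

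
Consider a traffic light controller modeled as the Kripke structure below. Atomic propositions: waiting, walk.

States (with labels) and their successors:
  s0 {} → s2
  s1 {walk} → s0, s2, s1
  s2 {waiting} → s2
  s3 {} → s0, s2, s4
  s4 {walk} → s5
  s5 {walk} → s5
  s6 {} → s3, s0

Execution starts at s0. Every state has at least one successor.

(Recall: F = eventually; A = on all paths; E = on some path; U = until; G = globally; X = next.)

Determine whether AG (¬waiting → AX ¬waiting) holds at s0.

Violated

States satisfying ¬waiting → AX ¬waiting: {s2, s4, s5, s6}.
States satisfying AG (¬waiting → AX ¬waiting): {s2, s4, s5}.
s0 is reachable from s0 and violates ¬waiting → AX ¬waiting, so AG fails at s0.
s0 ∉ Sat(AG (¬waiting → AX ¬waiting)).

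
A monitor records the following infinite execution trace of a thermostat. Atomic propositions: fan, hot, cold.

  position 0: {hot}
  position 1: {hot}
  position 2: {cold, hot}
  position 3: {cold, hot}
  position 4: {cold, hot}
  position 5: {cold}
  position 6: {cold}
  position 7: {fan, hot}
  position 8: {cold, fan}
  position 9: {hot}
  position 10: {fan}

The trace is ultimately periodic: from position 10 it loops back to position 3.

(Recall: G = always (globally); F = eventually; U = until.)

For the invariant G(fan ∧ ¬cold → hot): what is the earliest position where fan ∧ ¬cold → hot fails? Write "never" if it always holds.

Check fan ∧ ¬cold → hot at each position in order: 0 ✓, 1 ✓, 2 ✓, 3 ✓, 4 ✓, 5 ✓, 6 ✓, 7 ✓, 8 ✓, 9 ✓.
At position 10 the labels are {fan}, so fan ∧ ¬cold → hot is false there. This is the first violation.

10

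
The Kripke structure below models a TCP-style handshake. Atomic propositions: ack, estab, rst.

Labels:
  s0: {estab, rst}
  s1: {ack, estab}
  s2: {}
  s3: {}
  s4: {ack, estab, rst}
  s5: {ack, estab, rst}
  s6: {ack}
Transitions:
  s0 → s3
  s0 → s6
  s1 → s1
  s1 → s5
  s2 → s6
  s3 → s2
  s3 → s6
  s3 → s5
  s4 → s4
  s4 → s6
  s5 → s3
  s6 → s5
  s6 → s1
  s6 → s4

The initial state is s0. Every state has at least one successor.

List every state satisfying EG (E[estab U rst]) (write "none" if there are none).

{s1, s4}

States satisfying E[estab U rst]: {s0, s1, s4, s5}.
States satisfying EG (E[estab U rst]): {s1, s4}.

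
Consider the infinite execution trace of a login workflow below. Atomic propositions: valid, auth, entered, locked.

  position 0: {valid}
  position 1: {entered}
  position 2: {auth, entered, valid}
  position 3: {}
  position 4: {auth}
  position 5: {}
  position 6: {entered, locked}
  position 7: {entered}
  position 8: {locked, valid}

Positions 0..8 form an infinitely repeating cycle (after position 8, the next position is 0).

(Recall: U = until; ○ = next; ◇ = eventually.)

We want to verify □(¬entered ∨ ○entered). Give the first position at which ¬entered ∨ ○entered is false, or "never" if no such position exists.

2

Check ¬entered ∨ ○entered at each position in order: 0 ✓, 1 ✓.
At position 2 the labels are {auth, entered, valid} and the next position 3 has {}, so ¬entered ∨ ○entered is false there. This is the first violation.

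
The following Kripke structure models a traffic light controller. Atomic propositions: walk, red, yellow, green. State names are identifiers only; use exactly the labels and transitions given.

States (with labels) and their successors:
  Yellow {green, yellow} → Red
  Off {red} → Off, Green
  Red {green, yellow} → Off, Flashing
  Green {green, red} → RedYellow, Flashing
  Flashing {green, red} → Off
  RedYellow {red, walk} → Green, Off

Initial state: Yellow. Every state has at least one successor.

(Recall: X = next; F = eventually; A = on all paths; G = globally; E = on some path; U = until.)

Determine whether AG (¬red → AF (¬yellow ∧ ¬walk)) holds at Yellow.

States satisfying ¬red → AF (¬yellow ∧ ¬walk): {Yellow, Off, Red, Green, Flashing, RedYellow}.
States satisfying AG (¬red → AF (¬yellow ∧ ¬walk)): {Yellow, Off, Red, Green, Flashing, RedYellow}.
Every state reachable from Yellow satisfies ¬red → AF (¬yellow ∧ ¬walk).
Yellow ∈ Sat(AG (¬red → AF (¬yellow ∧ ¬walk))).

Satisfied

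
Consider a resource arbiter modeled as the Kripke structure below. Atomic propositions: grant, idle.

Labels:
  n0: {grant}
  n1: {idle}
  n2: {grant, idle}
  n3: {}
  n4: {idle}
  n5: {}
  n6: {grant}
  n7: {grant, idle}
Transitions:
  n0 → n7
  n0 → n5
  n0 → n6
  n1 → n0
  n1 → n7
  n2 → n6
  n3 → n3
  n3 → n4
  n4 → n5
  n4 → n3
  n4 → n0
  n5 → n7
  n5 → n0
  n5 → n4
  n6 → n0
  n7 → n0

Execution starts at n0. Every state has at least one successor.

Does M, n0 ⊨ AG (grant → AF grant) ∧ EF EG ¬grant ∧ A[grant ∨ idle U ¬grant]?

Does not hold

States satisfying grant → AF grant: {n0, n1, n2, n3, n4, n5, n6, n7}.
States satisfying AG (grant → AF grant): {n0, n1, n2, n3, n4, n5, n6, n7}.
States satisfying EG ¬grant: {n3, n4, n5}.
States satisfying EF EG ¬grant: {n0, n1, n2, n3, n4, n5, n6, n7}.
States satisfying grant ∨ idle: {n0, n1, n2, n4, n6, n7}.
States satisfying ¬grant: {n1, n3, n4, n5}.
States satisfying A[grant ∨ idle U ¬grant]: {n1, n3, n4, n5}.
States satisfying EF EG ¬grant ∧ A[grant ∨ idle U ¬grant]: {n1, n3, n4, n5}.
States satisfying AG (grant → AF grant) ∧ EF EG ¬grant ∧ A[grant ∨ idle U ¬grant]: {n1, n3, n4, n5}.
n0 ∉ Sat(AG (grant → AF grant) ∧ EF EG ¬grant ∧ A[grant ∨ idle U ¬grant]).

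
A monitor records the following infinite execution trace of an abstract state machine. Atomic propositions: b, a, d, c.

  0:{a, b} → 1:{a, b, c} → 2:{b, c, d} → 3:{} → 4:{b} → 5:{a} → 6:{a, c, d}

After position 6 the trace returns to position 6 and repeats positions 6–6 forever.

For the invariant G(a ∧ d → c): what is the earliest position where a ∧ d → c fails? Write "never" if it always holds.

never

a ∧ d → c holds at every position 0..6, and those are all the positions the trace ever visits, so the invariant G(a ∧ d → c) is never violated.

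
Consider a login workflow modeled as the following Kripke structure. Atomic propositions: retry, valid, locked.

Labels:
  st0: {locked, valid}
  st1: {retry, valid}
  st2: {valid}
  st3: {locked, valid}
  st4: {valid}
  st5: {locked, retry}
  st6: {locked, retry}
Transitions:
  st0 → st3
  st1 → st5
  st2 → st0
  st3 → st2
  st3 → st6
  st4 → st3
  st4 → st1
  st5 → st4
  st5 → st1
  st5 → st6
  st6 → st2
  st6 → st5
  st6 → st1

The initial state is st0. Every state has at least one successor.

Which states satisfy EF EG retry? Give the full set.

{st0, st1, st2, st3, st4, st5, st6}

States satisfying EG retry: {st1, st5, st6}.
States satisfying EF EG retry: {st0, st1, st2, st3, st4, st5, st6}.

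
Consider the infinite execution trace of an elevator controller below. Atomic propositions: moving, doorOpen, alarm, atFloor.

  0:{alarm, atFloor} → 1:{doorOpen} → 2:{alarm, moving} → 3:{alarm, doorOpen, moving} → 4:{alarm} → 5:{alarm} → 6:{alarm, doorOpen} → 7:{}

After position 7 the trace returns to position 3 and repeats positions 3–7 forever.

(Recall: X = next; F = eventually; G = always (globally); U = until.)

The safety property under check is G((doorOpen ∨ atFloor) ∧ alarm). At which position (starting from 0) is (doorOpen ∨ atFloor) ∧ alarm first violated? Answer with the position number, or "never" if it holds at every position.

Check (doorOpen ∨ atFloor) ∧ alarm at each position in order: 0 ✓.
At position 1 the labels are {doorOpen}, so (doorOpen ∨ atFloor) ∧ alarm is false there. This is the first violation.

1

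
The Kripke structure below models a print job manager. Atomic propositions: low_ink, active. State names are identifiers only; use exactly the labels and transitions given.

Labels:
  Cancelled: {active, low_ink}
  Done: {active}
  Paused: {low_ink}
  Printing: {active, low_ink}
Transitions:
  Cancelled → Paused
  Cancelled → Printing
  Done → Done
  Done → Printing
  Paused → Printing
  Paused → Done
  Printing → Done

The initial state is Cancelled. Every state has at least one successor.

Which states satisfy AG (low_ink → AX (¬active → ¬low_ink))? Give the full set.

States satisfying low_ink → AX (¬active → ¬low_ink): {Done, Paused, Printing}.
States satisfying AG (low_ink → AX (¬active → ¬low_ink)): {Done, Paused, Printing}.

{Done, Paused, Printing}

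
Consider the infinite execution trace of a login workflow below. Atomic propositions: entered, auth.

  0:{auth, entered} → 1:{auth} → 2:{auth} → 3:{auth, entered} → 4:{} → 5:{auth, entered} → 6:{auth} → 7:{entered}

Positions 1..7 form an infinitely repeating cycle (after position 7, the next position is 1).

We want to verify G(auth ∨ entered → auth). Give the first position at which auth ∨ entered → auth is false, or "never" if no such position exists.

7

Check auth ∨ entered → auth at each position in order: 0 ✓, 1 ✓, 2 ✓, 3 ✓, 4 ✓, 5 ✓, 6 ✓.
At position 7 the labels are {entered}, so auth ∨ entered → auth is false there. This is the first violation.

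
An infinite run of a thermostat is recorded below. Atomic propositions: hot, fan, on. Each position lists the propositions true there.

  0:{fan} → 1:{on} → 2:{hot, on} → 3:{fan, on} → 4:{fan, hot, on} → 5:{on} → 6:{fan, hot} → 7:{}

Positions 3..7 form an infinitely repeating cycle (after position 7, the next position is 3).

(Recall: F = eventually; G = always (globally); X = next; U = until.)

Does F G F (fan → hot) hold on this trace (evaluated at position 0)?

Yes

G F (fan → hot) holds at position 0, which is reachable from 0, so F G F (fan → hot) holds.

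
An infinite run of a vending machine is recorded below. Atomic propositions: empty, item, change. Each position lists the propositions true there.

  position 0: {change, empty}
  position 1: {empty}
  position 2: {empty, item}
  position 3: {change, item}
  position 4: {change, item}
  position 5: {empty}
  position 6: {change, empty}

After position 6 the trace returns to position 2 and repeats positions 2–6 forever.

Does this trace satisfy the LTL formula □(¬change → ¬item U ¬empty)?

¬change → ¬item U ¬empty must hold at every position from 0 onward. It fails at position 1, so □(¬change → ¬item U ¬empty) is false.
Positions where ¬change holds: 1, 2, 5.
Check ¬item U ¬empty at each: 1→fails, 2→fails, 5→fails.

Violated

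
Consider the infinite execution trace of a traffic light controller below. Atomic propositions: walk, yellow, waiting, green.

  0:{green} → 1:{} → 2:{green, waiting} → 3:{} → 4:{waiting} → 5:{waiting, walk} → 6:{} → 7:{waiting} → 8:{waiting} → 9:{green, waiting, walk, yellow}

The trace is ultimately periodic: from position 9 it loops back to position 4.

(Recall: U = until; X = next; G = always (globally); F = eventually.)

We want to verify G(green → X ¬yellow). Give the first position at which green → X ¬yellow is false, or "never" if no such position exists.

green → X ¬yellow holds at every position 0..9, and those are all the positions the trace ever visits, so the invariant G(green → X ¬yellow) is never violated.

never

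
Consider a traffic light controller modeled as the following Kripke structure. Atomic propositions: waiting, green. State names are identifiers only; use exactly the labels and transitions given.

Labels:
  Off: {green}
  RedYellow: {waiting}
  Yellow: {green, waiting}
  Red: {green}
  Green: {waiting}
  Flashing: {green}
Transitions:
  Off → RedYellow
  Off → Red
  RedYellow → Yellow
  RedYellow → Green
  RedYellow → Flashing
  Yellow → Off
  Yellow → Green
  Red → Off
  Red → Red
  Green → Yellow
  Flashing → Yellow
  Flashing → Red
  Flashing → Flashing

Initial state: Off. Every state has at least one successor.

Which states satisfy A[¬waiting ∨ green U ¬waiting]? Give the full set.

States satisfying ¬waiting ∨ green: {Off, Yellow, Red, Flashing}.
States satisfying ¬waiting: {Off, Red, Flashing}.
States satisfying A[¬waiting ∨ green U ¬waiting]: {Off, Red, Flashing}.

{Off, Red, Flashing}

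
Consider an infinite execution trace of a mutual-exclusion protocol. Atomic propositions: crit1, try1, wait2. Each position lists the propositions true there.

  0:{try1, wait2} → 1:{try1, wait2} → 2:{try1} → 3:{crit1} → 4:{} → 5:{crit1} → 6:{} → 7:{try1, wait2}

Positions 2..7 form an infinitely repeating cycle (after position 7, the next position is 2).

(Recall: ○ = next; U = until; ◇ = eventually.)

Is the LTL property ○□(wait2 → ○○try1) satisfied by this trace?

The position after 0 is 1; □(wait2 → ○○try1) is false there.

Does not hold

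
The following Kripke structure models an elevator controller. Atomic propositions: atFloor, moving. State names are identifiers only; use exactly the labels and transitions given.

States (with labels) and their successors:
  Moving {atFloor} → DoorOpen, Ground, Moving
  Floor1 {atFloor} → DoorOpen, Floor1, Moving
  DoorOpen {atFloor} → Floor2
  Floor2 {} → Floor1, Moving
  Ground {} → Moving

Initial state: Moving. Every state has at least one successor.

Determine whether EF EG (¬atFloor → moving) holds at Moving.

Satisfied

States satisfying EG (¬atFloor → moving): {Moving, Floor1}.
States satisfying EF EG (¬atFloor → moving): {Moving, Floor1, DoorOpen, Floor2, Ground}.
Some path from Moving reaches a state where EG (¬atFloor → moving) holds.
Moving ∈ Sat(EF EG (¬atFloor → moving)).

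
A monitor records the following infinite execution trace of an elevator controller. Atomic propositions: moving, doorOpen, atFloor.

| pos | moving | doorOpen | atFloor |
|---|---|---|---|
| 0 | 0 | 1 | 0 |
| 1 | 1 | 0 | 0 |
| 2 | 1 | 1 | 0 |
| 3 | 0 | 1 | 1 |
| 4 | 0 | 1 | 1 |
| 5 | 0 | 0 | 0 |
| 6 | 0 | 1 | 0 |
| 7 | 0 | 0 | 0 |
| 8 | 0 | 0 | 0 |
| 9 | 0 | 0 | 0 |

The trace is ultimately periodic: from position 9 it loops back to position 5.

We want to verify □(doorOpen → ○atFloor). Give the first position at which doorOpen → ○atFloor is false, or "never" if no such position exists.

0

At position 0 the labels are {doorOpen} and the next position 1 has {moving}, so doorOpen → ○atFloor is false there. This is the first violation.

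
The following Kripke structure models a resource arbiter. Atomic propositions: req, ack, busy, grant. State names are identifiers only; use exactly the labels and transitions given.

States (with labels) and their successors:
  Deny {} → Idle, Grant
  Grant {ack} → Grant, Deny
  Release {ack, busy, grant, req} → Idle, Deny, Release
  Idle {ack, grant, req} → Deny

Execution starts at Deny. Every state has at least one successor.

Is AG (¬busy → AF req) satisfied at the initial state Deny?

States satisfying ¬busy → AF req: {Release, Idle}.
States satisfying AG (¬busy → AF req): ∅.
Deny is reachable from Deny and violates ¬busy → AF req, so AG fails at Deny.
Deny ∉ Sat(AG (¬busy → AF req)).

Does not hold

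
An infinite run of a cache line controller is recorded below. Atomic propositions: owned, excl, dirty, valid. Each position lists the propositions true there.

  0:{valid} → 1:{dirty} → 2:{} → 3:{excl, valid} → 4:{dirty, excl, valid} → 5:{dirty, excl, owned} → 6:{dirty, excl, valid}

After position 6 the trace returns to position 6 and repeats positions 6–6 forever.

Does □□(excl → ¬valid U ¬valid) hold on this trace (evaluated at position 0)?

Does not hold

□(excl → ¬valid U ¬valid) must hold at every position from 0 onward. It fails at position 0, so □□(excl → ¬valid U ¬valid) is false.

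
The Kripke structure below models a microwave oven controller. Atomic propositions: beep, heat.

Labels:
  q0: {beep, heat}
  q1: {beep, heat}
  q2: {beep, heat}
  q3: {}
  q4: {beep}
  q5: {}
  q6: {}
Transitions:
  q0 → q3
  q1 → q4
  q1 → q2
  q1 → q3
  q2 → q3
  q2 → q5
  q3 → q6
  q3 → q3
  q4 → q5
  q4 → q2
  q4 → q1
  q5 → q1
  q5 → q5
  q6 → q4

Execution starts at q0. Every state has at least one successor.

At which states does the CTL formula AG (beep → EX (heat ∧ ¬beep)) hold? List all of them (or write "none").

States satisfying beep → EX (heat ∧ ¬beep): {q3, q5, q6}.
States satisfying AG (beep → EX (heat ∧ ¬beep)): ∅.

none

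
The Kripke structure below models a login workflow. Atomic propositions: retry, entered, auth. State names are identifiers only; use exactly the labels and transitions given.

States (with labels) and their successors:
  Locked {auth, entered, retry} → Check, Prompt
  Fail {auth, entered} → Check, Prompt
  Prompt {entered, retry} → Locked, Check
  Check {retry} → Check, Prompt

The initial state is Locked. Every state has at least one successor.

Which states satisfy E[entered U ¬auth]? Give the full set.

States satisfying entered: {Locked, Fail, Prompt}.
States satisfying ¬auth: {Prompt, Check}.
States satisfying E[entered U ¬auth]: {Locked, Fail, Prompt, Check}.

{Locked, Fail, Prompt, Check}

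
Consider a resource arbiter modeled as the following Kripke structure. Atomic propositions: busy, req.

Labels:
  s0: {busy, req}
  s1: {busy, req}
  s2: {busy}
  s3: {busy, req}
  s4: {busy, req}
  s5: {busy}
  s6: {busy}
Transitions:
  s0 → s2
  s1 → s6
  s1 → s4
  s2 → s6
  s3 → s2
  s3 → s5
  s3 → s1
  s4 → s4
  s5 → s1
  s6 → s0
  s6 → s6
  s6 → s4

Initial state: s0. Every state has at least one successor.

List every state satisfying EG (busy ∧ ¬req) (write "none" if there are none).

States satisfying busy ∧ ¬req: {s2, s5, s6}.
States satisfying EG (busy ∧ ¬req): {s2, s6}.

{s2, s6}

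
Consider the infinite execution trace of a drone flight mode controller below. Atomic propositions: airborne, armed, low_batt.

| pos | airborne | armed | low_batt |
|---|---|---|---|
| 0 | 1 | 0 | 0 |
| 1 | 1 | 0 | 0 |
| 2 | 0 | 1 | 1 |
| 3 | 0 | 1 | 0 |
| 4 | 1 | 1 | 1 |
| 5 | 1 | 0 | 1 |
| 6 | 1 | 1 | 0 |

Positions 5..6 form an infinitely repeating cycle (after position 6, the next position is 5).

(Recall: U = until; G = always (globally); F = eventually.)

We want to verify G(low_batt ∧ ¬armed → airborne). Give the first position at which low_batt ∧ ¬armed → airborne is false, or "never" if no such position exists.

low_batt ∧ ¬armed → airborne holds at every position 0..6, and those are all the positions the trace ever visits, so the invariant G(low_batt ∧ ¬armed → airborne) is never violated.

never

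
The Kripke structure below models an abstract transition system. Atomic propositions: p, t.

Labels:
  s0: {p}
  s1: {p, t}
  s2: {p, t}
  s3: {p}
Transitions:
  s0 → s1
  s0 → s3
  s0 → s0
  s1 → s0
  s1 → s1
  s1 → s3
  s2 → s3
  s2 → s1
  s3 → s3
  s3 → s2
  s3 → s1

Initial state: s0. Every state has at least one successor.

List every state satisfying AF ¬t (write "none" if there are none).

States satisfying ¬t: {s0, s3}.
States satisfying AF ¬t: {s0, s3}.

{s0, s3}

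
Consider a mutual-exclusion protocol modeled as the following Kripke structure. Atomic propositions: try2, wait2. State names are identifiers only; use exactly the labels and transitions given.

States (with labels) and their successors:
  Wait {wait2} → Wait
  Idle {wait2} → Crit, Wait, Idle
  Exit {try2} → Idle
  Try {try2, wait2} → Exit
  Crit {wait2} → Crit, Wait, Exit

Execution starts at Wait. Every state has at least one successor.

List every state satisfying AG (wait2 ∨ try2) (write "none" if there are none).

States satisfying wait2 ∨ try2: {Wait, Idle, Exit, Try, Crit}.
States satisfying AG (wait2 ∨ try2): {Wait, Idle, Exit, Try, Crit}.

{Wait, Idle, Exit, Try, Crit}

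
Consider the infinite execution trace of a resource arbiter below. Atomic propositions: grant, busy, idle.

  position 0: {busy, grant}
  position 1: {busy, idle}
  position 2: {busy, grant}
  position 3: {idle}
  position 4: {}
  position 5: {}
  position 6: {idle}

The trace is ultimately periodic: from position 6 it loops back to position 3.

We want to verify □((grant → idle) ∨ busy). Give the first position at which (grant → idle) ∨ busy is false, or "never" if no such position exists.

never

(grant → idle) ∨ busy holds at every position 0..6, and those are all the positions the trace ever visits, so the invariant □((grant → idle) ∨ busy) is never violated.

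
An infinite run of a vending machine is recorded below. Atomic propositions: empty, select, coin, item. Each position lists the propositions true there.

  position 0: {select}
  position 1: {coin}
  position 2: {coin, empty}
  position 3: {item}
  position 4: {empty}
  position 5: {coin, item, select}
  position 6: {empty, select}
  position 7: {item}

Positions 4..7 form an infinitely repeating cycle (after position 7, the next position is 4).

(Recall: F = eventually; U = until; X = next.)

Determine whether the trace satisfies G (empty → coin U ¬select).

Violated

empty → coin U ¬select must hold at every position from 0 onward. It fails at position 6, so G (empty → coin U ¬select) is false.
Positions where empty holds: 2, 4, 6.
Check coin U ¬select at each: 2→ok, 4→ok, 6→fails.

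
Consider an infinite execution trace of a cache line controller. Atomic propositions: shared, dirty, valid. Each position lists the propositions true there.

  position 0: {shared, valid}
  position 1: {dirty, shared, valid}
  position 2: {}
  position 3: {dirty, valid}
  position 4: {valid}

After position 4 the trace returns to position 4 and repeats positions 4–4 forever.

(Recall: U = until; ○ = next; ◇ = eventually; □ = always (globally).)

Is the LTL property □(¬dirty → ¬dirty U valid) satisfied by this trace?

¬dirty → ¬dirty U valid holds at every position 0..4, and those are all positions ever visited, so □(¬dirty → ¬dirty U valid) holds.
Positions where ¬dirty holds: 0, 2, 4.
Check ¬dirty U valid at each: 0→ok, 2→ok, 4→ok.

Yes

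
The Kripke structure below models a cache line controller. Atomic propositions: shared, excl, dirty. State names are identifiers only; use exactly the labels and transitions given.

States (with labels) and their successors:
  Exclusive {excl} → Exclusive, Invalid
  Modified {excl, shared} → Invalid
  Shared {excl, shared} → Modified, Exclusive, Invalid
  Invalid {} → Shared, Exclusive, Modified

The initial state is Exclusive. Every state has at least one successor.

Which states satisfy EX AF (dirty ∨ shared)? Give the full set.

{Shared, Invalid}

States satisfying AF (dirty ∨ shared): {Modified, Shared}.
States satisfying EX AF (dirty ∨ shared): {Shared, Invalid}.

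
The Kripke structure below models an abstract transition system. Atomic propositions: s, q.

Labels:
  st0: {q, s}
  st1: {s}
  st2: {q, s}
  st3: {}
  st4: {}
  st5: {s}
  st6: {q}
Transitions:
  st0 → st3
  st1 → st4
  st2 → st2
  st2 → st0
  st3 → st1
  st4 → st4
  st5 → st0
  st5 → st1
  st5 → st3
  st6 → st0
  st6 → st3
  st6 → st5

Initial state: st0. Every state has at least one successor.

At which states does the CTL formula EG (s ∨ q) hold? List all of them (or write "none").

States satisfying s ∨ q: {st0, st1, st2, st5, st6}.
States satisfying EG (s ∨ q): {st2}.

{st2}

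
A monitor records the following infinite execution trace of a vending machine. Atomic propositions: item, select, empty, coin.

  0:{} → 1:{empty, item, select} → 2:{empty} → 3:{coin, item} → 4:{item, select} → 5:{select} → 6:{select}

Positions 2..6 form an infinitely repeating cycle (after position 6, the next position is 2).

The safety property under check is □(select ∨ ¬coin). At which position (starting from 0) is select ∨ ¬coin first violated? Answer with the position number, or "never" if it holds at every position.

Check select ∨ ¬coin at each position in order: 0 ✓, 1 ✓, 2 ✓.
At position 3 the labels are {coin, item}, so select ∨ ¬coin is false there. This is the first violation.

3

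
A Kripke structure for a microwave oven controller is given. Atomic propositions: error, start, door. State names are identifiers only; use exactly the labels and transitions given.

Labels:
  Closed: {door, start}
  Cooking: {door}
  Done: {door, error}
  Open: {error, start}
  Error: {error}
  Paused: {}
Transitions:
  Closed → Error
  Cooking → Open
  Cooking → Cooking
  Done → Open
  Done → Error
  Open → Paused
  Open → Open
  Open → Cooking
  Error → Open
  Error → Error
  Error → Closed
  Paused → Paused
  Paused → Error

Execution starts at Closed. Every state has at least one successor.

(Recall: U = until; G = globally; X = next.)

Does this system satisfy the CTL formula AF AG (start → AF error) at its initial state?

Satisfied

States satisfying AG (start → AF error): {Closed, Cooking, Done, Open, Error, Paused}.
States satisfying AF AG (start → AF error): {Closed, Cooking, Done, Open, Error, Paused}.
Closed ∈ Sat(AF AG (start → AF error)).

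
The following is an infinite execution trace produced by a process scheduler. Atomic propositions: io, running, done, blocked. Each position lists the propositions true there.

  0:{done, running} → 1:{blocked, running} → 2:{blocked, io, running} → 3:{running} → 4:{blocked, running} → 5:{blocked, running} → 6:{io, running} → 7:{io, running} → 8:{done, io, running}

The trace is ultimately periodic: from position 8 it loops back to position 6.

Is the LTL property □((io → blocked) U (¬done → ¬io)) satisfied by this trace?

Does not hold

(io → blocked) U (¬done → ¬io) must hold at every position from 0 onward. It fails at position 6, so □((io → blocked) U (¬done → ¬io)) is false.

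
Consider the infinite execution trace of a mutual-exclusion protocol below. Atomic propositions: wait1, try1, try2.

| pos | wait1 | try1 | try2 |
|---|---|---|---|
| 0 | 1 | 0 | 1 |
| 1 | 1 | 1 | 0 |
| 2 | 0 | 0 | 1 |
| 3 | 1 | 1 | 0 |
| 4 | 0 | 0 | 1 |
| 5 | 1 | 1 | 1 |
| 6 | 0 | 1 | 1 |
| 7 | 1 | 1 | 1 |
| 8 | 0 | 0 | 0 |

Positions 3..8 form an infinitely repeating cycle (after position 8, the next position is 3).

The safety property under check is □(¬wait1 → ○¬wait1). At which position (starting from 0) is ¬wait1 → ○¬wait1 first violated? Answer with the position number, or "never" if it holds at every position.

2

Check ¬wait1 → ○¬wait1 at each position in order: 0 ✓, 1 ✓.
At position 2 the labels are {try2} and the next position 3 has {try1, wait1}, so ¬wait1 → ○¬wait1 is false there. This is the first violation.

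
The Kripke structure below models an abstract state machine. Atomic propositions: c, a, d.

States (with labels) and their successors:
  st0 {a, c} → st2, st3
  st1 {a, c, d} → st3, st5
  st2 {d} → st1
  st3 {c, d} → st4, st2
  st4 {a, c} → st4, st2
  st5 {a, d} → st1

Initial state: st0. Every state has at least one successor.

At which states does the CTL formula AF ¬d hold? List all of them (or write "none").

{st0, st4}

States satisfying ¬d: {st0, st4}.
States satisfying AF ¬d: {st0, st4}.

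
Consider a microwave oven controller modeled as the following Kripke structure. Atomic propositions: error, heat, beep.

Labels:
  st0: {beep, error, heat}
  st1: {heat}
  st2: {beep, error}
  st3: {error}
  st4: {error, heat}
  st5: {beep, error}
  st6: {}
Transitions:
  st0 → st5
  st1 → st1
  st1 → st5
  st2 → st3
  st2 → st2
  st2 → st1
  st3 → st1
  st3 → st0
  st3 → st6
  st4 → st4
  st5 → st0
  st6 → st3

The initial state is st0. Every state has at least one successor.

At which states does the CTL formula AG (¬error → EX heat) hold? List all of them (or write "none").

{st0, st1, st4, st5}

States satisfying ¬error → EX heat: {st0, st1, st2, st3, st4, st5}.
States satisfying AG (¬error → EX heat): {st0, st1, st4, st5}.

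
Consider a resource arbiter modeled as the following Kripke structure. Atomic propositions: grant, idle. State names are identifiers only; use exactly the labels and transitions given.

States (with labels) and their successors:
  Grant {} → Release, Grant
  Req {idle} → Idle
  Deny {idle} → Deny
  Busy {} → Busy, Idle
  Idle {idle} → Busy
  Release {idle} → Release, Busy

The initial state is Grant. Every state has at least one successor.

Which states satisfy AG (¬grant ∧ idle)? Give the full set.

States satisfying ¬grant ∧ idle: {Req, Deny, Idle, Release}.
States satisfying AG (¬grant ∧ idle): {Deny}.

{Deny}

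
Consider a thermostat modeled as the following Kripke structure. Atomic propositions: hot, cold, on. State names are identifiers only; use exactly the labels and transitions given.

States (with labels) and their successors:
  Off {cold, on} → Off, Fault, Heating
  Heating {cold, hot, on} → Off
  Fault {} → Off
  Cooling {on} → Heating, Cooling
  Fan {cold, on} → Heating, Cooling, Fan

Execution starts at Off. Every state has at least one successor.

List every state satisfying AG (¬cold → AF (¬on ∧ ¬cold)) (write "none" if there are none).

States satisfying ¬cold → AF (¬on ∧ ¬cold): {Off, Heating, Fault, Fan}.
States satisfying AG (¬cold → AF (¬on ∧ ¬cold)): {Off, Heating, Fault}.

{Off, Heating, Fault}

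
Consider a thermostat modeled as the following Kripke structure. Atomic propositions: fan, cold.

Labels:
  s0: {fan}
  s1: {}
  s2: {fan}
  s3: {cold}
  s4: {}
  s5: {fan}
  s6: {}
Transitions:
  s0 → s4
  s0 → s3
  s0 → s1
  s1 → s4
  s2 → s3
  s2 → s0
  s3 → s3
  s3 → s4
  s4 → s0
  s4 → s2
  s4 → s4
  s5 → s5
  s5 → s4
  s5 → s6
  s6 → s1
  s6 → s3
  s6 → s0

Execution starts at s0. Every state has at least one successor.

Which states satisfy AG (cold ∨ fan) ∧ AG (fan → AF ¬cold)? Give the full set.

none

States satisfying cold ∨ fan: {s0, s2, s3, s5}.
States satisfying AG (cold ∨ fan): ∅.
States satisfying fan → AF ¬cold: {s0, s1, s2, s3, s4, s5, s6}.
States satisfying AG (fan → AF ¬cold): {s0, s1, s2, s3, s4, s5, s6}.
States satisfying AG (cold ∨ fan) ∧ AG (fan → AF ¬cold): ∅.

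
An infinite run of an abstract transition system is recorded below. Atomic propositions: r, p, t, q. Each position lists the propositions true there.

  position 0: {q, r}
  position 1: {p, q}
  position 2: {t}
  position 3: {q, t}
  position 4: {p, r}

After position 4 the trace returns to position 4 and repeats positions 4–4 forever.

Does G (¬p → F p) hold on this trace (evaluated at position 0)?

Satisfied

¬p → F p holds at every position 0..4, and those are all positions ever visited, so G (¬p → F p) holds.
Positions where ¬p holds: 0, 2, 3.
Check F p at each: 0→ok, 2→ok, 3→ok.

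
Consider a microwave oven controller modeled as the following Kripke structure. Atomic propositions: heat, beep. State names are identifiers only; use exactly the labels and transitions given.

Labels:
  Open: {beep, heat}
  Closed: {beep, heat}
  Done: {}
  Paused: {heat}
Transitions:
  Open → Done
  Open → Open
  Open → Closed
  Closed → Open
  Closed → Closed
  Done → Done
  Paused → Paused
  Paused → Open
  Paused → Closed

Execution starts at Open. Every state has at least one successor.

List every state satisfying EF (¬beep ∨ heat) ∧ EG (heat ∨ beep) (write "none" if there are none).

States satisfying ¬beep ∨ heat: {Open, Closed, Done, Paused}.
States satisfying EF (¬beep ∨ heat): {Open, Closed, Done, Paused}.
States satisfying heat ∨ beep: {Open, Closed, Paused}.
States satisfying EG (heat ∨ beep): {Open, Closed, Paused}.
States satisfying EF (¬beep ∨ heat) ∧ EG (heat ∨ beep): {Open, Closed, Paused}.

{Open, Closed, Paused}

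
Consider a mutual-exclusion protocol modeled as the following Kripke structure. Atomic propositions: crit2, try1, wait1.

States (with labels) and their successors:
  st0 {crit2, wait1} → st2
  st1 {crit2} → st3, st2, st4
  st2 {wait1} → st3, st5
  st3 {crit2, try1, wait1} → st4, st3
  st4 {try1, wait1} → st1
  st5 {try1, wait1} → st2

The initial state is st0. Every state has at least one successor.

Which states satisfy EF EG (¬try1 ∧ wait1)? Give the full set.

States satisfying EG (¬try1 ∧ wait1): ∅.
States satisfying EF EG (¬try1 ∧ wait1): ∅.

none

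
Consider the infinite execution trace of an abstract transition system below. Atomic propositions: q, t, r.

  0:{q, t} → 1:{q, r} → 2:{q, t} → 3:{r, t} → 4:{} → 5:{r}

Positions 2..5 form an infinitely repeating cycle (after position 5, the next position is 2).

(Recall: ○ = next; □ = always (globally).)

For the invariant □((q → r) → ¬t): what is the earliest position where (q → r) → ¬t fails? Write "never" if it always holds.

3

Check (q → r) → ¬t at each position in order: 0 ✓, 1 ✓, 2 ✓.
At position 3 the labels are {r, t}, so (q → r) → ¬t is false there. This is the first violation.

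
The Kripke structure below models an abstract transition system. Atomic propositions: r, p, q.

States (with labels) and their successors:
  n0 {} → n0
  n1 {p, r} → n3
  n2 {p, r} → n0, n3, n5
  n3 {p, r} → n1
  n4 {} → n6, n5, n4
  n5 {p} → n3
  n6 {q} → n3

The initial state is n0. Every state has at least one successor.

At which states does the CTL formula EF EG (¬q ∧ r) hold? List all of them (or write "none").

States satisfying EG (¬q ∧ r): {n1, n2, n3}.
States satisfying EF EG (¬q ∧ r): {n1, n2, n3, n4, n5, n6}.

{n1, n2, n3, n4, n5, n6}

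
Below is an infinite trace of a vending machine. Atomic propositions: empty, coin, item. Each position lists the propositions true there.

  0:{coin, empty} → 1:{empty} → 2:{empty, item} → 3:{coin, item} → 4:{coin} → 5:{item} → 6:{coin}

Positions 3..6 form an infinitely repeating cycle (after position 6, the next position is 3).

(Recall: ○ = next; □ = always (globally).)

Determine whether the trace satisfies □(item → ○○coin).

Violated

item → ○○coin must hold at every position from 0 onward. It fails at position 3, so □(item → ○○coin) is false.
Positions where item holds: 2, 3, 5.
Check ○○coin at each: 2→ok, 3→fails, 5→ok.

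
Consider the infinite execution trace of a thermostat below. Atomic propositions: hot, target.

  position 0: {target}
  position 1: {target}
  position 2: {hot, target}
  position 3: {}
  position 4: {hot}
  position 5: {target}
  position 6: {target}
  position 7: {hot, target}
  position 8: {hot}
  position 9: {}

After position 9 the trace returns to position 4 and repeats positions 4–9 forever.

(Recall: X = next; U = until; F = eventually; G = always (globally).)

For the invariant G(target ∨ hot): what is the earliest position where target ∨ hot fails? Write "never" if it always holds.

Check target ∨ hot at each position in order: 0 ✓, 1 ✓, 2 ✓.
At position 3 the labels are {}, so target ∨ hot is false there. This is the first violation.

3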